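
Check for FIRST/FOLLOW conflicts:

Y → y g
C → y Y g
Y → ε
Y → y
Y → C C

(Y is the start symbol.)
No FIRST/FOLLOW conflicts.

A FIRST/FOLLOW conflict occurs when a non-terminal N has a nullable alternative N → β (β ⇒* ε) and another alternative N → α with FIRST(α) ∩ FOLLOW(N) ≠ ∅: on such a lookahead the parser cannot decide between expanding α and letting N vanish via β.

Nullable non-terminals: Y.
FIRST sets used below: FIRST(C) = { 'y' }

Y: nullable alternative(s) Y → ε; FOLLOW(Y) = { $, 'g' }
  Y → y g: FIRST \ {ε} = { 'y' } — disjoint from FOLLOW(Y)
  Y → ε: FIRST \ {ε} = { } — this is the only nullable alternative, skip
  Y → y: FIRST \ {ε} = { 'y' } — disjoint from FOLLOW(Y)
  Y → C C: FIRST \ {ε} = { 'y' } — disjoint from FOLLOW(Y)

C has no nullable alternative, so no FIRST/FOLLOW check is needed there.

No FIRST/FOLLOW conflicts found.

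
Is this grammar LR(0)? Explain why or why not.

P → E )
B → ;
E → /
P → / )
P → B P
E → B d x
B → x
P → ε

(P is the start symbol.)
A grammar is LR(0) if no state in the canonical LR(0) collection has:
  - both a shift item (dot before a terminal) and a complete item (shift-reduce conflict), or
  - two or more complete items (reduce-reduce conflict; the accept item [P' → P .] counts as a complete item here).

Augment with P' → P and build the canonical LR(0) collection (I0 = CLOSURE({[P' → . P]}), then GOTO on every symbol after a dot until no new states appear). It has 12 states:
  I0: { [B → . ;], [B → . x], [E → . /], [E → . B d x], [P → . / )], [P → . B P], [P → . E )], [P → .], [P' → . P] }  — shift, reduce
  I1: { [E → / .], [P → / . )] }  — shift, reduce
  I2: { [B → ; .] }  — reduce
  I3: { [B → . ;], [B → . x], [E → . /], [E → . B d x], [E → B . d x], [P → . / )], [P → . B P], [P → . E )], [P → .], [P → B . P] }  — shift, reduce
  I4: { [P → E . )] }  — shift
  I5: { [P' → P .] }  — accept
  I6: { [B → x .] }  — reduce
  I7: { [P → E ) .] }  — reduce
  I8: { [P → B P .] }  — reduce
  I9: { [E → B d . x] }  — shift
  I10: { [E → B d x .] }  — reduce
  I11: { [P → / ) .] }  — reduce

Conflict in state I0:
  Shift-reduce conflict between [P → .] and [B → . ;]
So the grammar is NOT LR(0).

Answer: No. Shift-reduce conflict between [P → .] and [B → . ;]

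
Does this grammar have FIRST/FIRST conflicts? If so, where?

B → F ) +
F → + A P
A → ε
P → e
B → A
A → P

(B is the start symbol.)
A FIRST/FIRST conflict occurs when two productions N → α and N → β for the same non-terminal have FIRST(α) ∩ FIRST(β) ≠ ∅ (with ε ∈ FIRST of a nullable right-hand side, so two nullable alternatives also conflict).

FIRST sets of the non-terminals at (or reachable through a nullable prefix from) the front of some alternative:
  FIRST(F) = { '+' }
  FIRST(A) = { 'e', ε }
  FIRST(P) = { 'e' }

Productions for B:
  B → F ) +: FIRST = { '+' }
  B → A: FIRST = { 'e', ε }
Productions for A:
  A → ε: FIRST = { ε }
  A → P: FIRST = { 'e' }
F, P have only one production, so no FIRST/FIRST conflict is possible there.

All alternatives of each non-terminal have pairwise disjoint FIRST sets.

Answer: No FIRST/FIRST conflicts.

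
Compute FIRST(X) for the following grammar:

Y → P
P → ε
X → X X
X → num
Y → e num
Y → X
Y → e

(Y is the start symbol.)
From X → X X:
  - X is the symbol being defined: contributes nothing new
    X is not nullable, so stop
From X → num:
  - num is a terminal: add 'num' and stop

Collecting: FIRST(X) = { 'num' }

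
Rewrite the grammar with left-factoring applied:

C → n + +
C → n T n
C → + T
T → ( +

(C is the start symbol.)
Left-factoring transforms A → αβ₁ | αβ₂ into A → αA' and A' → β₁ | β₂
(α is the longest common prefix among the alternatives). Repeat until
no nonterminal has two alternatives with a common prefix.

Round 1: C has alternatives sharing prefix 'n'. Introduce C': C → n C'
  Add: C' → + +
  Add: C' → T n

No remaining common prefixes — done.

Resulting grammar:
C → n C'
C' → + +
C' → T n
C → + T
T → ( +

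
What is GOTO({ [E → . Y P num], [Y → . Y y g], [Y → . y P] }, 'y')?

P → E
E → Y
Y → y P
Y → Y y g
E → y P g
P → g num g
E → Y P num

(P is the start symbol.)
{ [E → . Y P num], [E → . Y], [E → . y P g], [P → . E], [P → . g num g], [Y → . Y y g], [Y → . y P], [Y → y . P] }

GOTO(I, 'y') = CLOSURE({ [A → αX.β] : [A → α.Xβ] ∈ I, X = 'y' })

Items with dot before 'y', with the dot advanced:
  [Y → . y P] → [Y → y . P]
Closure of the advanced items:
  [Y → y . P] has the dot before P: add [P → . E], [P → . g num g]
  [P → . E] has the dot before E: add [E → . Y], [E → . y P g], [E → . Y P num]
  [E → . Y] has the dot before Y: add [Y → . y P], [Y → . Y y g]

GOTO = { [E → . Y P num], [E → . Y], [E → . y P g], [P → . E], [P → . g num g], [Y → . Y y g], [Y → . y P], [Y → y . P] }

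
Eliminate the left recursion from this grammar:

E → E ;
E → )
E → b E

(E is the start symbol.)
E → ) E'
E → b E E'
E' → ; E'
E' → ε

E is directly left-recursive. The standard transformation for
  A → A α₁ | ... | A α_m | β₁ | ... | β_n
is
  A  → β₁ A' | ... | β_n A'
  A' → α₁ A' | ... | α_m A' | ε

E → ) becomes E → ) E'
E → b E becomes E → b E E'
E → E ; becomes E' → ; E'
Add E' → ε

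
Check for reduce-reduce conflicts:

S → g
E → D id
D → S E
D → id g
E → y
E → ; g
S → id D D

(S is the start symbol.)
Augment with S' → S and build the canonical LR(0) collection (I0 = CLOSURE({[S' → . S]}), then GOTO on every symbol after a dot until no new states appear). It has 15 states:
  I0: { [S → . g], [S → . id D D], [S' → . S] }  — shift
  I1: { [S' → S .] }  — accept
  I2: { [S → g .] }  — reduce
  I3: { [D → . S E], [D → . id g], [S → . g], [S → . id D D], [S → id . D D] }  — shift
  I4: { [D → . S E], [D → . id g], [S → . g], [S → . id D D], [S → id D . D] }  — shift
  I5: { [D → . S E], [D → . id g], [D → S . E], [E → . ; g], [E → . D id], [E → . y], [S → . g], [S → . id D D] }  — shift
  I6: { [D → . S E], [D → . id g], [D → id . g], [S → . g], [S → . id D D], [S → id . D D] }  — shift
  I7: { [D → id g .], [S → g .] }  — 2 reduces
  I8: { [E → ; . g] }  — shift
  I9: { [E → D . id] }  — shift
  I10: { [D → S E .] }  — reduce
  I11: { [E → y .] }  — reduce
  I12: { [E → D id .] }  — reduce
  I13: { [E → ; g .] }  — reduce
  I14: { [S → id D D .] }  — reduce

I7 contains complete items [D → id g .], [S → g .] — reduce-reduce conflict.

Answer: Yes — I7: [D → id g .] vs [S → g .]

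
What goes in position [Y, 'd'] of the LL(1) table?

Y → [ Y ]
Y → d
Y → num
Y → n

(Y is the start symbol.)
To find M[Y, 'd'], we find productions for Y where 'd' is in the predict set (PREDICT(N → α) = (FIRST(α) \ {ε}) ∪ (FOLLOW(N) if α ⇒* ε)).

Y → [ Y ]: PREDICT = { '[' }
Y → d: PREDICT = { 'd' }
  'd' is in predict set, so this production goes in M[Y, 'd']
Y → num: PREDICT = { 'num' }
Y → n: PREDICT = { 'n' }

M[Y, 'd'] = Y → d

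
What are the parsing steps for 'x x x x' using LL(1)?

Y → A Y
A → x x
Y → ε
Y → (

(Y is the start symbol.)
LL(1) parsing maintains a stack (initially the start symbol over $) and the input. At each step: if the stack top is a terminal, match it against the current input token; if it is a non-terminal N, replace it with the RHS of M[N, lookahead] (the unique production whose predict set contains the lookahead).

Stack is shown with the top on the left.

Stack    Input      Action
--------------------------
Y $      x x x x $  output Y → A Y
A Y $    x x x x $  output A → x x
x x Y $  x x x x $  match 'x'
x Y $    x x x $    match 'x'
Y $      x x $      output Y → A Y
A Y $    x x $      output A → x x
x x Y $  x x $      match 'x'
x Y $    x $        match 'x'
Y $      $          output Y → ε
$        $          accept

The string is accepted.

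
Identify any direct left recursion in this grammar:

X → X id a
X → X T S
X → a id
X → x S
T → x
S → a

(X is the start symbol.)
X → X id a: LEFT RECURSIVE (starts with X)
X → X T S: LEFT RECURSIVE (starts with X)
X → a id: starts with a
X → x S: starts with x
T → x: starts with x
S → a: starts with a

The grammar has direct left recursion on: X.

Answer: Yes, X is left-recursive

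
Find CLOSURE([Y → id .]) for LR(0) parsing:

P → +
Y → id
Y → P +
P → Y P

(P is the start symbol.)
To compute CLOSURE, for each item [A → α.Bβ] where B is a non-terminal, add [B → .γ] for all productions B → γ; repeat for the newly added items until nothing changes.

Start with: [Y → id .]
The dot is at the end, so nothing is added.

CLOSURE = { [Y → id .] }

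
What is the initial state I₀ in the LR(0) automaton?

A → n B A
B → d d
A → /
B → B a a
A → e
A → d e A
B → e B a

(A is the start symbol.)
First, augment the grammar with A' → A
I₀ = CLOSURE({ [A' → . A] }):
  [A' → . A] has the dot before A: add [A → . n B A], [A → . /], [A → . e], [A → . d e A]
No further items can be added.

I₀ = { [A → . /], [A → . d e A], [A → . e], [A → . n B A], [A' → . A] }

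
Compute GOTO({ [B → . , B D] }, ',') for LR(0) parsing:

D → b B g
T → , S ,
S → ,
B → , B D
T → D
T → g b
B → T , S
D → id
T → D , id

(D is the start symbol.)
GOTO(I, ',') = CLOSURE({ [A → αX.β] : [A → α.Xβ] ∈ I, X = ',' })

Items with dot before ',', with the dot advanced:
  [B → . , B D] → [B → , . B D]
Closure of the advanced items:
  [B → , . B D] has the dot before B: add [B → . , B D], [B → . T , S]
  [B → . T , S] has the dot before T: add [T → . , S ,], [T → . D], [T → . g b], [T → . D , id]
  [T → . D] has the dot before D: add [D → . b B g], [D → . id]

GOTO = { [B → , . B D], [B → . , B D], [B → . T , S], [D → . b B g], [D → . id], [T → . , S ,], [T → . D , id], [T → . D], [T → . g b] }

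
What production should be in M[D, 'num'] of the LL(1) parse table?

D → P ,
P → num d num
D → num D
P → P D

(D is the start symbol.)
D → P ,, D → num D

To find M[D, 'num'], we find productions for D where 'num' is in the predict set (PREDICT(N → α) = (FIRST(α) \ {ε}) ∪ (FOLLOW(N) if α ⇒* ε)).

Relevant sets:
  FIRST(P) = { 'num' }

D → P ,: PREDICT = { 'num' }
  'num' is in predict set, so this production goes in M[D, 'num']
D → num D: PREDICT = { 'num' }
  'num' is in predict set, so this production goes in M[D, 'num']

M[D, 'num'] = D → P ,, D → num D  (a multiply-defined cell — the grammar is not LL(1))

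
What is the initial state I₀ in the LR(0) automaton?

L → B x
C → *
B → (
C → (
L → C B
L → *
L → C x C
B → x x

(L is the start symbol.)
{ [B → . (], [B → . x x], [C → . (], [C → . *], [L → . *], [L → . B x], [L → . C B], [L → . C x C], [L' → . L] }

First, augment the grammar with L' → L
I₀ = CLOSURE({ [L' → . L] }):
  [L' → . L] has the dot before L: add [L → . B x], [L → . C B], [L → . *], [L → . C x C]
  [L → . B x] has the dot before B: add [B → . (], [B → . x x]
  [L → . C B] has the dot before C: add [C → . *], [C → . (]
No further items can be added.

I₀ = { [B → . (], [B → . x x], [C → . (], [C → . *], [L → . *], [L → . B x], [L → . C B], [L → . C x C], [L' → . L] }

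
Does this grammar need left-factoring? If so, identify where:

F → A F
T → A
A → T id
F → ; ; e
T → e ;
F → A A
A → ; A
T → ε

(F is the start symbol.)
Yes, F has productions with common prefix 'A'

Left-factoring is needed when two productions for the same non-terminal
share a common prefix on the right-hand side.

Productions for F:
  F → A F
  F → ; ; e
  F → A A
Productions for T:
  T → A
  T → e ;
  T → ε
Productions for A:
  A → T id
  A → ; A

Found common prefix 'A' in productions for F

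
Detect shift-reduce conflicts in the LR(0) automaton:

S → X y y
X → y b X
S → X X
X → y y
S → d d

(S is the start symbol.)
A shift-reduce conflict occurs when an LR(0) state has both:
  - a complete (reduce) item [A → α .] (dot at the end), and
  - a shift item [B → β . c γ] (dot before a terminal).

Augment with S' → S and build the canonical LR(0) collection (I0 = CLOSURE({[S' → . S]}), then GOTO on every symbol after a dot until no new states appear). It has 12 states:
  I0: { [S → . X X], [S → . X y y], [S → . d d], [S' → . S], [X → . y b X], [X → . y y] }  — shift
  I1: { [S' → S .] }  — accept
  I2: { [S → X . X], [S → X . y y], [X → . y b X], [X → . y y] }  — shift
  I3: { [S → d . d] }  — shift
  I4: { [X → y . b X], [X → y . y] }  — shift
  I5: { [X → . y b X], [X → . y y], [X → y b . X] }  — shift
  I6: { [X → y y .] }  — reduce
  I7: { [X → y b X .] }  — reduce
  I8: { [S → d d .] }  — reduce
  I9: { [S → X X .] }  — reduce
  I10: { [S → X y . y], [X → y . b X], [X → y . y] }  — shift
  I11: { [S → X y y .], [X → y y .] }  — 2 reduces

No state contains both a complete item and a shift item.

Answer: No shift-reduce conflicts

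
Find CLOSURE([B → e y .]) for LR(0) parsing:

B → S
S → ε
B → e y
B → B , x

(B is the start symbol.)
{ [B → e y .] }

To compute CLOSURE, for each item [A → α.Bβ] where B is a non-terminal, add [B → .γ] for all productions B → γ; repeat for the newly added items until nothing changes.

Start with: [B → e y .]
The dot is at the end, so nothing is added.

CLOSURE = { [B → e y .] }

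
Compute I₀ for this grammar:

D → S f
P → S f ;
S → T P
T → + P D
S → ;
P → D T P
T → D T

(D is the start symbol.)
{ [D → . S f], [D' → . D], [S → . ;], [S → . T P], [T → . + P D], [T → . D T] }

First, augment the grammar with D' → D
I₀ = CLOSURE({ [D' → . D] }):
  [D' → . D] has the dot before D: add [D → . S f]
  [D → . S f] has the dot before S: add [S → . T P], [S → . ;]
  [S → . T P] has the dot before T: add [T → . + P D], [T → . D T]
No further items can be added.

I₀ = { [D → . S f], [D' → . D], [S → . ;], [S → . T P], [T → . + P D], [T → . D T] }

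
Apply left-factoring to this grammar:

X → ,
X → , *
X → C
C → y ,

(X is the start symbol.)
X → , X'
X' → ε
X' → *
X → C
C → y ,

Left-factoring transforms A → αβ₁ | αβ₂ into A → αA' and A' → β₁ | β₂
(α is the longest common prefix among the alternatives). Repeat until
no nonterminal has two alternatives with a common prefix.

Round 1: X has alternatives sharing prefix ','. Introduce X': X → , X'
  Add: X' → ε
  Add: X' → *

No remaining common prefixes — done.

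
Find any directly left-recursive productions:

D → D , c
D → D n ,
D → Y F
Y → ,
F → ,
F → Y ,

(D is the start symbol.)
D → D , c: LEFT RECURSIVE (starts with D)
D → D n ,: LEFT RECURSIVE (starts with D)
D → Y F: starts with Y
Y → ,: starts with ','
F → ,: starts with ','
F → Y ,: starts with Y

The grammar has direct left recursion on: D.

Answer: Yes, D is left-recursive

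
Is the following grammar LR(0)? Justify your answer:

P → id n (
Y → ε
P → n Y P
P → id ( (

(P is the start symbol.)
Yes, the grammar is LR(0)

A grammar is LR(0) if no state in the canonical LR(0) collection has:
  - both a shift item (dot before a terminal) and a complete item (shift-reduce conflict), or
  - two or more complete items (reduce-reduce conflict; the accept item [P' → P .] counts as a complete item here).

Augment with P' → P and build the canonical LR(0) collection (I0 = CLOSURE({[P' → . P]}), then GOTO on every symbol after a dot until no new states appear). It has 10 states:
  I0: { [P → . id ( (], [P → . id n (], [P → . n Y P], [P' → . P] }  — shift
  I1: { [P' → P .] }  — accept
  I2: { [P → id . ( (], [P → id . n (] }  — shift
  I3: { [P → n . Y P], [Y → .] }  — reduce
  I4: { [P → . id ( (], [P → . id n (], [P → . n Y P], [P → n Y . P] }  — shift
  I5: { [P → n Y P .] }  — reduce
  I6: { [P → id ( . (] }  — shift
  I7: { [P → id n . (] }  — shift
  I8: { [P → id n ( .] }  — reduce
  I9: { [P → id ( ( .] }  — reduce

Every state is either a pure shift/goto state or contains exactly one complete item and nothing to shift — no conflicts. The grammar is LR(0).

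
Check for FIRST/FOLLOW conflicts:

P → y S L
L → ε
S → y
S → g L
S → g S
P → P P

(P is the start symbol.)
A FIRST/FOLLOW conflict occurs when a non-terminal N has a nullable alternative N → β (β ⇒* ε) and another alternative N → α with FIRST(α) ∩ FOLLOW(N) ≠ ∅: on such a lookahead the parser cannot decide between expanding α and letting N vanish via β.

Nullable non-terminals: L.
L has a nullable alternative but only one production, so nothing to check.

P, S have no nullable alternative, so no FIRST/FOLLOW check is needed there.

No FIRST/FOLLOW conflicts found.

Answer: No FIRST/FOLLOW conflicts.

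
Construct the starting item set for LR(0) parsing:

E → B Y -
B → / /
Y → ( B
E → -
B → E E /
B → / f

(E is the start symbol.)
First, augment the grammar with E' → E
I₀ = CLOSURE({ [E' → . E] }):
  [E' → . E] has the dot before E: add [E → . B Y -], [E → . -]
  [E → . B Y -] has the dot before B: add [B → . / /], [B → . E E /], [B → . / f]
No further items can be added.

I₀ = { [B → . / /], [B → . / f], [B → . E E /], [E → . -], [E → . B Y -], [E' → . E] }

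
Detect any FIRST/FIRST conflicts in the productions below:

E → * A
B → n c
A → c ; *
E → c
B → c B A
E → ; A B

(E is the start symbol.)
No FIRST/FIRST conflicts.

A FIRST/FIRST conflict occurs when two productions N → α and N → β for the same non-terminal have FIRST(α) ∩ FIRST(β) ≠ ∅ (with ε ∈ FIRST of a nullable right-hand side, so two nullable alternatives also conflict).

Productions for E:
  E → * A: FIRST = { '*' }
  E → c: FIRST = { 'c' }
  E → ; A B: FIRST = { ';' }
Productions for B:
  B → n c: FIRST = { 'n' }
  B → c B A: FIRST = { 'c' }
A has only one production, so no FIRST/FIRST conflict is possible there.

All alternatives of each non-terminal have pairwise disjoint FIRST sets.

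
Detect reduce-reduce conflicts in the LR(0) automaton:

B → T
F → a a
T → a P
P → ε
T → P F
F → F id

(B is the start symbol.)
Augment with B' → B and build the canonical LR(0) collection (I0 = CLOSURE({[B' → . B]}), then GOTO on every symbol after a dot until no new states appear). It has 10 states:
  I0: { [B → . T], [B' → . B], [P → .], [T → . P F], [T → . a P] }  — shift, reduce
  I1: { [B' → B .] }  — accept
  I2: { [F → . F id], [F → . a a], [T → P . F] }  — shift
  I3: { [B → T .] }  — reduce
  I4: { [P → .], [T → a . P] }  — reduce
  I5: { [T → a P .] }  — reduce
  I6: { [F → F . id], [T → P F .] }  — shift, reduce
  I7: { [F → a . a] }  — shift
  I8: { [F → a a .] }  — reduce
  I9: { [F → F id .] }  — reduce

No state contains more than one complete item.

Answer: No reduce-reduce conflicts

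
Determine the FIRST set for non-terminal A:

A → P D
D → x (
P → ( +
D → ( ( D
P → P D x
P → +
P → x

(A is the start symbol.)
FIRST sets of the other non-terminals involved (by the same procedure, iterated to a fixed point):
  FIRST(P) = { '(', '+', 'x' }

From A → P D:
  - P is a non-terminal: add FIRST(P) \ {ε} = { '(', '+', 'x' }
    P is not nullable, so stop

Collecting: FIRST(A) = { '(', '+', 'x' }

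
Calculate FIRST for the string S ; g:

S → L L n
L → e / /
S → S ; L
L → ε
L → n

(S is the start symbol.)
FIRST sets of the non-terminals involved (from the grammar, by fixed-point iteration):
  FIRST(S) = { 'e', 'n' }

To compute FIRST(S ; g), process the symbols left to right:
Symbol S is a non-terminal. Add FIRST(S) \ {ε} = { 'e', 'n' }
S is not nullable (ε ∉ FIRST(S)), so stop here.
FIRST(S ; g) = { 'e', 'n' }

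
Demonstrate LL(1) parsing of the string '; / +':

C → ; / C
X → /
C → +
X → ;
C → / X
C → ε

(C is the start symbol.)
LL(1) parsing maintains a stack (initially the start symbol over $) and the input. At each step: if the stack top is a terminal, match it against the current input token; if it is a non-terminal N, replace it with the RHS of M[N, lookahead] (the unique production whose predict set contains the lookahead).

Stack is shown with the top on the left.

Stack    Input    Action
------------------------
C $      ; / + $  output C → ; / C
; / C $  ; / + $  match ';'
/ C $    / + $    match '/'
C $      + $      output C → +
+ $      + $      match '+'
$        $        accept

The string is accepted.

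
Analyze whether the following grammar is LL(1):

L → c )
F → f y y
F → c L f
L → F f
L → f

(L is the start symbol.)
Relevant sets:
  FIRST(F) = { 'c', 'f' }

For L:
  PREDICT(L → c ')') = { 'c' }
  PREDICT(L → F f) = { 'c', 'f' }
  PREDICT(L → f) = { 'f' }
For F:
  PREDICT(F → f y y) = { 'f' }
  PREDICT(F → c L f) = { 'c' }

Conflict found: Predict set conflict for L: { 'c' }
The grammar is NOT LL(1).

Answer: No. Predict set conflict for L: { 'c' }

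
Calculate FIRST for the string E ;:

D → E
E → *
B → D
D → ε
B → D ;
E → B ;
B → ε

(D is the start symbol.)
FIRST sets of the non-terminals involved (from the grammar, by fixed-point iteration):
  FIRST(E) = { '*', ';' }

To compute FIRST(E ;), process the symbols left to right:
Symbol E is a non-terminal. Add FIRST(E) \ {ε} = { '*', ';' }
E is not nullable (ε ∉ FIRST(E)), so stop here.
FIRST(E ;) = { '*', ';' }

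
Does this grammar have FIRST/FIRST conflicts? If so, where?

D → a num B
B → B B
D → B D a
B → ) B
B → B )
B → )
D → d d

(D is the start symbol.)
FIRST sets of the non-terminals at (or reachable through a nullable prefix from) the front of some alternative:
  FIRST(B) = { ')' }

Productions for D:
  D → a num B: FIRST = { 'a' }
  D → B D a: FIRST = { ')' }
  D → d d: FIRST = { 'd' }
Productions for B:
  B → B B: FIRST = { ')' }
  B → ) B: FIRST = { ')' }
  B → B ): FIRST = { ')' }
  B → ): FIRST = { ')' }

Conflict for B: B → B B and B → ) B
  Overlap: { ')' }
Conflict for B: B → B B and B → B )
  Overlap: { ')' }
Conflict for B: B → B B and B → )
  Overlap: { ')' }
Conflict for B: B → ) B and B → B )
  Overlap: { ')' }
Conflict for B: B → ) B and B → )
  Overlap: { ')' }
Conflict for B: B → B ) and B → )
  Overlap: { ')' }

Answer: Yes. B → B B / B → ')' B on { ')' }; B → B B / B → B ')' on { ')' }; B → B B / B → ')' on { ')' }; B → ')' B / B → B ')' on { ')' }; B → ')' B / B → ')' on { ')' }; B → B ')' / B → ')' on { ')' }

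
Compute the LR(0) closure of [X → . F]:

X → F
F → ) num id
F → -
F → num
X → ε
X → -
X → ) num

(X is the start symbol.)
Start with: [X → . F]
  [X → . F] has the dot before F: add [F → . ) num id], [F → . -], [F → . num]
No further items can be added.

CLOSURE = { [F → . ) num id], [F → . -], [F → . num], [X → . F] }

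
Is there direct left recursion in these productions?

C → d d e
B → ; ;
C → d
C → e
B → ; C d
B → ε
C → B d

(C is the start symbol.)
No direct left recursion

C → d d e: starts with d
B → ; ;: starts with ';'
C → d: starts with d
C → e: starts with e
B → ; C d: starts with ';'
B → ε: starts with ε
C → B d: starts with B

No direct left recursion found.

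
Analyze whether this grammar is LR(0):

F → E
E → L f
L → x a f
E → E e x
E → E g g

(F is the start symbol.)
Augment with F' → F and build the canonical LR(0) collection (I0 = CLOSURE({[F' → . F]}), then GOTO on every symbol after a dot until no new states appear). It has 12 states:
  I0: { [E → . E e x], [E → . E g g], [E → . L f], [F → . E], [F' → . F], [L → . x a f] }  — shift
  I1: { [E → E . e x], [E → E . g g], [F → E .] }  — shift, reduce
  I2: { [F' → F .] }  — accept
  I3: { [E → L . f] }  — shift
  I4: { [L → x . a f] }  — shift
  I5: { [L → x a . f] }  — shift
  I6: { [L → x a f .] }  — reduce
  I7: { [E → L f .] }  — reduce
  I8: { [E → E e . x] }  — shift
  I9: { [E → E g . g] }  — shift
  I10: { [E → E g g .] }  — reduce
  I11: { [E → E e x .] }  — reduce

Conflict in state I1:
  Shift-reduce conflict between [F → E .] and [E → E . e x]
So the grammar is NOT LR(0).

Answer: No. Shift-reduce conflict between [F → E .] and [E → E . e x]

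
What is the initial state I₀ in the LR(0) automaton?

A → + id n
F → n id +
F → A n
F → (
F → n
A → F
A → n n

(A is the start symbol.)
{ [A → . + id n], [A → . F], [A → . n n], [A' → . A], [F → . (], [F → . A n], [F → . n id +], [F → . n] }

First, augment the grammar with A' → A
I₀ = CLOSURE({ [A' → . A] }):
  [A' → . A] has the dot before A: add [A → . + id n], [A → . F], [A → . n n]
  [A → . F] has the dot before F: add [F → . n id +], [F → . A n], [F → . (], [F → . n]
No further items can be added.

I₀ = { [A → . + id n], [A → . F], [A → . n n], [A' → . A], [F → . (], [F → . A n], [F → . n id +], [F → . n] }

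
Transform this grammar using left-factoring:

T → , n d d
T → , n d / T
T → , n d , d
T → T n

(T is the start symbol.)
Left-factoring transforms A → αβ₁ | αβ₂ into A → αA' and A' → β₁ | β₂
(α is the longest common prefix among the alternatives). Repeat until
no nonterminal has two alternatives with a common prefix.

Round 1: T has alternatives sharing prefix ', n d'. Introduce T': T → , n d T'
  Add: T' → d
  Add: T' → / T
  Add: T' → , d

No remaining common prefixes — done.

Resulting grammar:
T → , n d T'
T' → d
T' → / T
T' → , d
T → T n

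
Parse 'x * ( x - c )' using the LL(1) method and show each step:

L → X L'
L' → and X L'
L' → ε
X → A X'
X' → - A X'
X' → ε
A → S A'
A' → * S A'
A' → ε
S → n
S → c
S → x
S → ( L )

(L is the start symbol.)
Stack is shown with the top on the left.

Stack                    Input            Action
------------------------------------------------
L $                      x * ( x - c ) $  output L → X L'
X L' $                   x * ( x - c ) $  output X → A X'
A X' L' $                x * ( x - c ) $  output A → S A'
S A' X' L' $             x * ( x - c ) $  output S → x
x A' X' L' $             x * ( x - c ) $  match 'x'
A' X' L' $               * ( x - c ) $    output A' → * S A'
* S A' X' L' $           * ( x - c ) $    match '*'
S A' X' L' $             ( x - c ) $      output S → ( L )
( L ) A' X' L' $         ( x - c ) $      match '('
L ) A' X' L' $           x - c ) $        output L → X L'
X L' ) A' X' L' $        x - c ) $        output X → A X'
A X' L' ) A' X' L' $     x - c ) $        output A → S A'
S A' X' L' ) A' X' L' $  x - c ) $        output S → x
x A' X' L' ) A' X' L' $  x - c ) $        match 'x'
A' X' L' ) A' X' L' $    - c ) $          output A' → ε
X' L' ) A' X' L' $       - c ) $          output X' → - A X'
- A X' L' ) A' X' L' $   - c ) $          match '-'
A X' L' ) A' X' L' $     c ) $            output A → S A'
S A' X' L' ) A' X' L' $  c ) $            output S → c
c A' X' L' ) A' X' L' $  c ) $            match 'c'
A' X' L' ) A' X' L' $    ) $              output A' → ε
X' L' ) A' X' L' $       ) $              output X' → ε
L' ) A' X' L' $          ) $              output L' → ε
) A' X' L' $             ) $              match ')'
A' X' L' $               $                output A' → ε
X' L' $                  $                output X' → ε
L' $                     $                output L' → ε
$                        $                accept

The string is accepted.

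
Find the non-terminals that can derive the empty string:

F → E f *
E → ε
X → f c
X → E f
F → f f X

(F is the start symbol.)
{ 'E' }

A non-terminal is nullable if it can derive ε (the empty string): either it has an ε-production, or it has a production whose right-hand side consists entirely of nullable non-terminals.

ε-productions: E → ε
So E is immediately nullable.
No further non-terminal can be added: every production for the remaining non-terminals contains a terminal or a non-nullable non-terminal.
Nullable = { 'E' }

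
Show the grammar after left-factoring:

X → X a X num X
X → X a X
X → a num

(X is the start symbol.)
Left-factoring transforms A → αβ₁ | αβ₂ into A → αA' and A' → β₁ | β₂
(α is the longest common prefix among the alternatives). Repeat until
no nonterminal has two alternatives with a common prefix.

Round 1: X has alternatives sharing prefix 'X a X'. Introduce X': X → X a X X'
  Add: X' → num X
  Add: X' → ε

No remaining common prefixes — done.

Resulting grammar:
X → X a X X'
X' → num X
X' → ε
X → a num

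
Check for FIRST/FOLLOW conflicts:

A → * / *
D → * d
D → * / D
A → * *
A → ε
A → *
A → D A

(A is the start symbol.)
Nullable non-terminals: A.
FIRST sets used below: FIRST(D) = { '*' }

A: nullable alternative(s) A → ε; FOLLOW(A) = { $ }
  A → * / *: FIRST \ {ε} = { '*' } — disjoint from FOLLOW(A)
  A → * *: FIRST \ {ε} = { '*' } — disjoint from FOLLOW(A)
  A → ε: FIRST \ {ε} = { } — this is the only nullable alternative, skip
  A → *: FIRST \ {ε} = { '*' } — disjoint from FOLLOW(A)
  A → D A: FIRST \ {ε} = { '*' } — disjoint from FOLLOW(A)

D has no nullable alternative, so no FIRST/FOLLOW check is needed there.

No FIRST/FOLLOW conflicts found.

Answer: No FIRST/FOLLOW conflicts.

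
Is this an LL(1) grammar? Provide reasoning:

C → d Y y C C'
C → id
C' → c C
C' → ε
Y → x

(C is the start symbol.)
Relevant sets:
  FOLLOW(C') = { $, 'c' }

For C:
  PREDICT(C → d Y y C C') = { 'd' }
  PREDICT(C → id) = { 'id' }
For C':
  PREDICT(C' → c C) = { 'c' }
  PREDICT(C' → ε) = { $, 'c' }
Y has a single production, so nothing to check there.

Conflict found: Predict set conflict for C': { 'c' }
The grammar is NOT LL(1).

Answer: No. Predict set conflict for C': { 'c' }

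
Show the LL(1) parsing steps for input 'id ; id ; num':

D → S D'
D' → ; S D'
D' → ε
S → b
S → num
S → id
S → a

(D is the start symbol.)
LL(1) parsing maintains a stack (initially the start symbol over $) and the input. At each step: if the stack top is a terminal, match it against the current input token; if it is a non-terminal N, replace it with the RHS of M[N, lookahead] (the unique production whose predict set contains the lookahead).

Stack is shown with the top on the left.

Stack     Input            Action
---------------------------------
D $       id ; id ; num $  output D → S D'
S D' $    id ; id ; num $  output S → id
id D' $   id ; id ; num $  match 'id'
D' $      ; id ; num $     output D' → ; S D'
; S D' $  ; id ; num $     match ';'
S D' $    id ; num $       output S → id
id D' $   id ; num $       match 'id'
D' $      ; num $          output D' → ; S D'
; S D' $  ; num $          match ';'
S D' $    num $            output S → num
num D' $  num $            match 'num'
D' $      $                output D' → ε
$         $                accept

The string is accepted.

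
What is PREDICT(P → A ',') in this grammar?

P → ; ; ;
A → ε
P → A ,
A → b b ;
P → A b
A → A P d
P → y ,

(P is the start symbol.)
PREDICT(P → A ',') = (FIRST(RHS) \ {ε}) ∪ (FOLLOW(P) if ε ∈ FIRST(RHS), i.e. RHS ⇒* ε)
FIRST(A) = { ',', ';', 'b', 'y', ε }
FIRST(A ',') = { ',', ';', 'b', 'y' }
ε ∉ FIRST(A ','), so FOLLOW(P) is not added.
PREDICT(P → A ',') = { ',', ';', 'b', 'y' }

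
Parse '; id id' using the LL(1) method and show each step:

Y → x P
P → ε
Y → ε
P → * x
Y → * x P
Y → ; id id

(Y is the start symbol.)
Stack is shown with the top on the left.

Stack      Input      Action
----------------------------
Y $        ; id id $  output Y → ; id id
; id id $  ; id id $  match ';'
id id $    id id $    match 'id'
id $       id $       match 'id'
$          $          accept

The string is accepted.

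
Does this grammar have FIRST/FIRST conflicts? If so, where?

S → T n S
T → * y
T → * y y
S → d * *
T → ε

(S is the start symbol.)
Yes. T → '*' y / T → '*' y y on { '*' }

FIRST sets of the non-terminals at (or reachable through a nullable prefix from) the front of some alternative:
  FIRST(T) = { '*', ε }

Productions for S:
  S → T n S: FIRST = { '*', 'n' }
  S → d * *: FIRST = { 'd' }
Productions for T:
  T → * y: FIRST = { '*' }
  T → * y y: FIRST = { '*' }
  T → ε: FIRST = { ε }

Conflict for T: T → * y and T → * y y
  Overlap: { '*' }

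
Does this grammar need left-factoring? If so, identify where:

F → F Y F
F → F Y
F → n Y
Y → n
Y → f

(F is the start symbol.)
Yes, F has productions with common prefix 'F Y'

Left-factoring is needed when two productions for the same non-terminal
share a common prefix on the right-hand side.

Productions for F:
  F → F Y F
  F → F Y
  F → n Y
Productions for Y:
  Y → n
  Y → f

Found common prefix 'F Y' in productions for F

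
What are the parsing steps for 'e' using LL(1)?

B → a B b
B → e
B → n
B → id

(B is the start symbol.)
LL(1) parsing maintains a stack (initially the start symbol over $) and the input. At each step: if the stack top is a terminal, match it against the current input token; if it is a non-terminal N, replace it with the RHS of M[N, lookahead] (the unique production whose predict set contains the lookahead).

Stack is shown with the top on the left.

Stack  Input  Action
--------------------
B $    e $    output B → e
e $    e $    match 'e'
$      $      accept

The string is accepted.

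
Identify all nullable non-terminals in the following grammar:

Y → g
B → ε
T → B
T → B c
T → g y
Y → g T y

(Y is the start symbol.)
ε-productions: B → ε
So B is immediately nullable.
T → B: every symbol on the right is nullable, so T is nullable too.
No further non-terminal can be added: every production for the remaining non-terminals contains a terminal or a non-nullable non-terminal.
Nullable = { 'B', 'T' }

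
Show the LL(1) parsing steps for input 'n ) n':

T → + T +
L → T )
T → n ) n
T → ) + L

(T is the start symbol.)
LL(1) parsing maintains a stack (initially the start symbol over $) and the input. At each step: if the stack top is a terminal, match it against the current input token; if it is a non-terminal N, replace it with the RHS of M[N, lookahead] (the unique production whose predict set contains the lookahead).

Stack is shown with the top on the left.

Stack    Input    Action
------------------------
T $      n ) n $  output T → n ) n
n ) n $  n ) n $  match 'n'
) n $    ) n $    match ')'
n $      n $      match 'n'
$        $        accept

The string is accepted.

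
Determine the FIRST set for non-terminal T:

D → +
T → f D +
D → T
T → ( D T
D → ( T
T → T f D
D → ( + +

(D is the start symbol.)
{ '(', 'f' }

From T → f D +:
  - f is a terminal: add 'f' and stop
From T → ( D T:
  - '(' is a terminal: add '(' and stop
From T → T f D:
  - T is the symbol being defined: contributes nothing new
    T is not nullable, so stop

Collecting: FIRST(T) = { '(', 'f' }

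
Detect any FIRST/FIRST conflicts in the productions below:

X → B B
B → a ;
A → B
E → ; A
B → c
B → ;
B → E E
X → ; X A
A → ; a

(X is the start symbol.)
A FIRST/FIRST conflict occurs when two productions N → α and N → β for the same non-terminal have FIRST(α) ∩ FIRST(β) ≠ ∅ (with ε ∈ FIRST of a nullable right-hand side, so two nullable alternatives also conflict).

FIRST sets of the non-terminals at (or reachable through a nullable prefix from) the front of some alternative:
  FIRST(B) = { ';', 'a', 'c' }
  FIRST(E) = { ';' }

Productions for X:
  X → B B: FIRST = { ';', 'a', 'c' }
  X → ; X A: FIRST = { ';' }
Productions for B:
  B → a ;: FIRST = { 'a' }
  B → c: FIRST = { 'c' }
  B → ;: FIRST = { ';' }
  B → E E: FIRST = { ';' }
Productions for A:
  A → B: FIRST = { ';', 'a', 'c' }
  A → ; a: FIRST = { ';' }
E has only one production, so no FIRST/FIRST conflict is possible there.

Conflict for X: X → B B and X → ; X A
  Overlap: { ';' }
Conflict for B: B → ; and B → E E
  Overlap: { ';' }
Conflict for A: A → B and A → ; a
  Overlap: { ';' }

Answer: Yes. X → B B / X → ';' X A on { ';' }; B → ';' / B → E E on { ';' }; A → B / A → ';' a on { ';' }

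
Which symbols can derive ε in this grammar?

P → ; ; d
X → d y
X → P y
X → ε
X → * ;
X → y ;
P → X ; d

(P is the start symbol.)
A non-terminal is nullable if it can derive ε (the empty string): either it has an ε-production, or it has a production whose right-hand side consists entirely of nullable non-terminals.

ε-productions: X → ε
So X is immediately nullable.
No further non-terminal can be added: every production for the remaining non-terminals contains a terminal or a non-nullable non-terminal.
Nullable = { 'X' }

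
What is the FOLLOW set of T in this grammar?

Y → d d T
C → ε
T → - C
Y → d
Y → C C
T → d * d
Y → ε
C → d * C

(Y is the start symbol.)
{ $ }

In Y → d d T: T is at the end, add FOLLOW(Y)

The FOLLOW sets referred to above (computed the same way, to a fixed point):
  FOLLOW(Y) = { $ }

Taking the union: FOLLOW(T) = { $ }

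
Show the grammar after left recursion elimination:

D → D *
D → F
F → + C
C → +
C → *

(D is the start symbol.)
D is directly left-recursive. The standard transformation for
  A → A α₁ | ... | A α_m | β₁ | ... | β_n
is
  A  → β₁ A' | ... | β_n A'
  A' → α₁ A' | ... | α_m A' | ε

D → F becomes D → F D'
D → D * becomes D' → * D'
Add D' → ε

Productions for other non-terminals are unchanged:
  F → + C
  C → +
  C → *

Resulting grammar:
D → F D'
D' → * D'
D' → ε
F → + C
C → +
C → *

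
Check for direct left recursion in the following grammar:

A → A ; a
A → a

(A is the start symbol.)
Direct left recursion occurs when N → N α for some non-terminal N (the right-hand side begins with the left-hand side itself).

A → A ; a: LEFT RECURSIVE (starts with A)
A → a: starts with a

The grammar has direct left recursion on: A.

Answer: Yes, A is left-recursive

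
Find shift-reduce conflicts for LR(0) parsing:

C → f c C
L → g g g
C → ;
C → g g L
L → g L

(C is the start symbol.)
Augment with C' → C and build the canonical LR(0) collection (I0 = CLOSURE({[C' → . C]}), then GOTO on every symbol after a dot until no new states appear). It has 13 states:
  I0: { [C → . ;], [C → . f c C], [C → . g g L], [C' → . C] }  — shift
  I1: { [C → ; .] }  — reduce
  I2: { [C' → C .] }  — accept
  I3: { [C → f . c C] }  — shift
  I4: { [C → g . g L] }  — shift
  I5: { [C → g g . L], [L → . g L], [L → . g g g] }  — shift
  I6: { [C → g g L .] }  — reduce
  I7: { [L → . g L], [L → . g g g], [L → g . L], [L → g . g g] }  — shift
  I8: { [L → g L .] }  — reduce
  I9: { [L → . g L], [L → . g g g], [L → g . L], [L → g . g g], [L → g g . g] }  — shift
  I10: { [L → . g L], [L → . g g g], [L → g . L], [L → g . g g], [L → g g . g], [L → g g g .] }  — shift, reduce
  I11: { [C → . ;], [C → . f c C], [C → . g g L], [C → f c . C] }  — shift
  I12: { [C → f c C .] }  — reduce

I10 contains reduce item [L → g g g .] and shift items [L → . g L], [L → . g g g], [L → g . g g], [L → g g . g] — shift-reduce conflict.

Answer: Yes — I10: [L → g g g .] vs [L → . g L]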